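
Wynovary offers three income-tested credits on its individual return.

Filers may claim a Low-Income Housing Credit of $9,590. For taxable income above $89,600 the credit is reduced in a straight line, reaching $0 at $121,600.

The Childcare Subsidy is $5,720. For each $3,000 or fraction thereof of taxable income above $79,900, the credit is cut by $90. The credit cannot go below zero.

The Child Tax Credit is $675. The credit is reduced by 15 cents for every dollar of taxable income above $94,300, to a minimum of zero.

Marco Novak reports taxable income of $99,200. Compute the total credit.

Low-Income Housing Credit: $99,200 is $9,600 into a $32,000 phase-out range, leaving 22,400/32,000 of the credit: $9,590 × 22,400/32,000 = $6,713.
Childcare Subsidy: income exceeds $79,900 by $19,300, which is 7 full-or-partial $3,000 increments; reduction = 7 × $90 = $630, leaving $5,090.
Child Tax Credit: 15% of the $4,900 excess over $94,300 is $735 ≥ base, so the credit is $0.
Total: $6,713 + $5,090 + $0 = $11,803.

$11,803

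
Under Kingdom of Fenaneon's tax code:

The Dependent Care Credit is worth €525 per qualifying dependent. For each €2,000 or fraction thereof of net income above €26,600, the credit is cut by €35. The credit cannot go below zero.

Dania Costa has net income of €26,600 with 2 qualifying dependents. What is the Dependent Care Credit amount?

Dependent Care Credit: base = 2 × €525 = €1,050. €26,600 is at or below the €26,600 threshold, so the full €1,050 applies.

€1,050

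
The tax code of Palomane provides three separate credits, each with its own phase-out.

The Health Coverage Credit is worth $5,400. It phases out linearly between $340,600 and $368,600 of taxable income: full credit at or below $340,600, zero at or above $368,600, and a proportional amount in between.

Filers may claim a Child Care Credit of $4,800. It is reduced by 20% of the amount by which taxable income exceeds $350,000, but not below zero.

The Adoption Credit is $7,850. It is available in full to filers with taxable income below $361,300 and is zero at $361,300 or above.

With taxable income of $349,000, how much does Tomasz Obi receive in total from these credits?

$16,430

Health Coverage Credit: $349,000 is $8,400 into a $28,000 phase-out range, leaving 19,600/28,000 of the credit: $5,400 × 19,600/28,000 = $3,780.
Child Care Credit: $349,000 is at or below the $350,000 threshold, so the full $4,800 applies.
Adoption Credit: $349,000 is below the $361,300 cutoff, so the full $7,850 applies.
Total: $3,780 + $4,800 + $7,850 = $16,430.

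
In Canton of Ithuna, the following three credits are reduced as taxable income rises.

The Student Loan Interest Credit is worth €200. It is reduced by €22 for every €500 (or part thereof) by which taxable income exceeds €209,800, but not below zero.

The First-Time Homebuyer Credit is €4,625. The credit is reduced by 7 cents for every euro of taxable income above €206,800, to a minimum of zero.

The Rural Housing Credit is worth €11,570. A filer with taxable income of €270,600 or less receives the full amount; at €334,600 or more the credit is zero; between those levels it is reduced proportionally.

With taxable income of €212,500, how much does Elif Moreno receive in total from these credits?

€15,864

Student Loan Interest Credit: income exceeds €209,800 by €2,700, which is 6 full-or-partial €500 increments; reduction = 6 × €22 = €132, leaving €68.
First-Time Homebuyer Credit: 7% of the €5,700 excess over €206,800 is €399; credit = €4,625 − €399 = €4,226.
Rural Housing Credit: €212,500 is at or below the €270,600 threshold, so the full €11,570 applies.
Total: €68 + €4,226 + €11,570 = €15,864.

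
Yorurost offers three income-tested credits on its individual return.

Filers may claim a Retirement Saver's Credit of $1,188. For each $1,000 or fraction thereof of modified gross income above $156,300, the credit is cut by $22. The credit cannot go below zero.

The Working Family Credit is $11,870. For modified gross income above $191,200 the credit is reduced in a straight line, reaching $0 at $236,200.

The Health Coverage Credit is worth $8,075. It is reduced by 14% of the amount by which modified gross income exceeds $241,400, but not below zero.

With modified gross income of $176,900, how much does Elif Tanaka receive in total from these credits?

Retirement Saver's Credit: income exceeds $156,300 by $20,600, which is 21 full-or-partial $1,000 increments; reduction = 21 × $22 = $462, leaving $726.
Working Family Credit: $176,900 is at or below the $191,200 threshold, so the full $11,870 applies.
Health Coverage Credit: $176,900 is at or below the $241,400 threshold, so the full $8,075 applies.
Total: $726 + $11,870 + $8,075 = $20,671.

$20,671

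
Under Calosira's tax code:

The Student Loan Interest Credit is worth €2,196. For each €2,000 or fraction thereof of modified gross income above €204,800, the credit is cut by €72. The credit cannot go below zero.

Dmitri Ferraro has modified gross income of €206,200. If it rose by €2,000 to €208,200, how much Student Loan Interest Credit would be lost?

€72

At €206,200 — income exceeds €204,800 by €1,400, which is 1 full-or-partial €2,000 increment; reduction = 1 × €72 = €72, leaving €2,124.
At €208,200 — income exceeds €204,800 by €3,400, which is 2 full-or-partial €2,000 increments; reduction = 2 × €72 = €144, leaving €2,052.
Lost: €2,124 − €2,052 = €72.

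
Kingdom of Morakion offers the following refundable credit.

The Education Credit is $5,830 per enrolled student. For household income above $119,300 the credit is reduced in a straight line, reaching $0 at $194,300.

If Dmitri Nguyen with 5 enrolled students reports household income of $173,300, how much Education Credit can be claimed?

$8,162

Education Credit: base = 5 × $5,830 = $29,150. $173,300 is $54,000 into a $75,000 phase-out range, leaving 21,000/75,000 of the credit: $29,150 × 21,000/75,000 = $8,162.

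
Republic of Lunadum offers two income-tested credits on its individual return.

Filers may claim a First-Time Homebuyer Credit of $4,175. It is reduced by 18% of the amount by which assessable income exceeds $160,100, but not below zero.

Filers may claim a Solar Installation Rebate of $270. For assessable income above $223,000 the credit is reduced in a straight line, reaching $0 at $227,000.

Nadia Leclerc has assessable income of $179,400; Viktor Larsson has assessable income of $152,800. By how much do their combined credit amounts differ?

Nadia ($179,400): First-Time Homebuyer Credit: 18% of the $19,300 excess over $160,100 is $3,474; credit = $4,175 − $3,474 = $701. Solar Installation Rebate: $179,400 is at or below the $223,000 threshold, so the full $270 applies. total $701 + $270 = $971
Viktor ($152,800): First-Time Homebuyer Credit: $152,800 is at or below the $160,100 threshold, so the full $4,175 applies. Solar Installation Rebate: $152,800 is at or below the $223,000 threshold, so the full $270 applies. total $4,175 + $270 = $4,445
Difference: |$971 − $4,445| = $3,474.

$3,474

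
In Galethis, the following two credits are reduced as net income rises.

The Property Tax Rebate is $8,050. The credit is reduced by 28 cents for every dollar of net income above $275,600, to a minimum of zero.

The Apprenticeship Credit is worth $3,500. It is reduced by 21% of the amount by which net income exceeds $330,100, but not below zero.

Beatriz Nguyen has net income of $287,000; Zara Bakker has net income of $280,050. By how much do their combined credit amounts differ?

Beatriz ($287,000): Property Tax Rebate: 28% of the $11,400 excess over $275,600 is $3,192; credit = $8,050 − $3,192 = $4,858. Apprenticeship Credit: $287,000 is at or below the $330,100 threshold, so the full $3,500 applies. total $4,858 + $3,500 = $8,358
Zara ($280,050): Property Tax Rebate: 28% of the $4,450 excess over $275,600 is $1,246; credit = $8,050 − $1,246 = $6,804. Apprenticeship Credit: $280,050 is at or below the $330,100 threshold, so the full $3,500 applies. total $6,804 + $3,500 = $10,304
Difference: |$8,358 − $10,304| = $1,946.

$1,946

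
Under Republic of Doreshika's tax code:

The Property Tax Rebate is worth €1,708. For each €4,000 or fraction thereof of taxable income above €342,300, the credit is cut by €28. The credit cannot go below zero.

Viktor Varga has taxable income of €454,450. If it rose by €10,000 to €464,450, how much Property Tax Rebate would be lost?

At €454,450 — income exceeds €342,300 by €112,150, which is 29 full-or-partial €4,000 increments; reduction = 29 × €28 = €812, leaving €896.
At €464,450 — income exceeds €342,300 by €122,150, which is 31 full-or-partial €4,000 increments; reduction = 31 × €28 = €868, leaving €840.
Lost: €896 − €840 = €56.

€56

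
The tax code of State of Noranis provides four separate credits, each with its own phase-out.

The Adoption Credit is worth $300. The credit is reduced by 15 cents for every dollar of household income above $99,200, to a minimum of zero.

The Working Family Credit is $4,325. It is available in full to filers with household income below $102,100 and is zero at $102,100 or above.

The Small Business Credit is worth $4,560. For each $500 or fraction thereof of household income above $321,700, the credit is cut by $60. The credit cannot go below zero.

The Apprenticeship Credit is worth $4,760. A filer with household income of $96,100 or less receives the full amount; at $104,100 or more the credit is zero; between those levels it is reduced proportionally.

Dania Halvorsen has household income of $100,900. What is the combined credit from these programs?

$10,834

Adoption Credit: 15% of the $1,700 excess over $99,200 is $255; credit = $300 − $255 = $45.
Working Family Credit: $100,900 is below the $102,100 cutoff, so the full $4,325 applies.
Small Business Credit: $100,900 is at or below the $321,700 threshold, so the full $4,560 applies.
Apprenticeship Credit: $100,900 is $4,800 into a $8,000 phase-out range, leaving 3,200/8,000 of the credit: $4,760 × 3,200/8,000 = $1,904.
Total: $45 + $4,325 + $4,560 + $1,904 = $10,834.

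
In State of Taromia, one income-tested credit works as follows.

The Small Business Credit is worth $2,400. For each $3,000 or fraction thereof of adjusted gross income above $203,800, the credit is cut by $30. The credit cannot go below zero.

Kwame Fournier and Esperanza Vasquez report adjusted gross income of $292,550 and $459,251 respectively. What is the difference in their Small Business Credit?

$1,500

Kwame ($292,550): Small Business Credit: income exceeds $203,800 by $88,750, which is 30 full-or-partial $3,000 increments; reduction = 30 × $30 = $900, leaving $1,500.
Esperanza ($459,251): Small Business Credit: income exceeds $203,800 by $255,451 → 86 increments × $30 = $2,580 ≥ base, so the credit is $0.
Difference: |$1,500 − $0| = $1,500.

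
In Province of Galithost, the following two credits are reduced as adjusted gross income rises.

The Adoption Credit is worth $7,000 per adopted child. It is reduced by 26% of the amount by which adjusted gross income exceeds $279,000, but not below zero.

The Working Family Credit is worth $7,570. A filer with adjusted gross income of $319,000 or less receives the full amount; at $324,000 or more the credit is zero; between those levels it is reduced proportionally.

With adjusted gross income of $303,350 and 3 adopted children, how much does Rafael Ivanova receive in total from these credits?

$22,239

Adoption Credit: base = 3 × $7,000 = $21,000. 26% of the $24,350 excess over $279,000 is $6,331; credit = $21,000 − $6,331 = $14,669.
Working Family Credit: $303,350 is at or below the $319,000 threshold, so the full $7,570 applies.
Total: $14,669 + $7,570 = $22,239.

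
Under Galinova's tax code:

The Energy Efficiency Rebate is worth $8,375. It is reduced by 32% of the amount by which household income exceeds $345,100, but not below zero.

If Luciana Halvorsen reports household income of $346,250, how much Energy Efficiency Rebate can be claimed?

Energy Efficiency Rebate: 32% of the $1,150 excess over $345,100 is $368; credit = $8,375 − $368 = $8,007.

$8,007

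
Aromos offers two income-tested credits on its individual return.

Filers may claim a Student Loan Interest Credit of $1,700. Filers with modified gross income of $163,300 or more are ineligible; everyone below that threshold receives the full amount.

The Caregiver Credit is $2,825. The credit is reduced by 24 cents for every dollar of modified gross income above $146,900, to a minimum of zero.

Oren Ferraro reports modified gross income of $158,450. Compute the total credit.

$1,753

Student Loan Interest Credit: $158,450 is below the $163,300 cutoff, so the full $1,700 applies.
Caregiver Credit: 24% of the $11,550 excess over $146,900 is $2,772; credit = $2,825 − $2,772 = $53.
Total: $1,700 + $53 = $1,753.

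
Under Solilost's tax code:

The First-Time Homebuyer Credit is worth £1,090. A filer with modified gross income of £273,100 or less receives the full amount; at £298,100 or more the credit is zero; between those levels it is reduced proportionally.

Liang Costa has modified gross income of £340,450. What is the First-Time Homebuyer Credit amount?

£0

First-Time Homebuyer Credit: £340,450 is at or above £298,100, so the credit is £0.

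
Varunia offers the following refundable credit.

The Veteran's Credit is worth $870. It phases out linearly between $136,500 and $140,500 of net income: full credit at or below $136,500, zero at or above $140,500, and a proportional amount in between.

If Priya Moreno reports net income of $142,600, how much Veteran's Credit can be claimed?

$0

Veteran's Credit: $142,600 is at or above $140,500, so the credit is $0.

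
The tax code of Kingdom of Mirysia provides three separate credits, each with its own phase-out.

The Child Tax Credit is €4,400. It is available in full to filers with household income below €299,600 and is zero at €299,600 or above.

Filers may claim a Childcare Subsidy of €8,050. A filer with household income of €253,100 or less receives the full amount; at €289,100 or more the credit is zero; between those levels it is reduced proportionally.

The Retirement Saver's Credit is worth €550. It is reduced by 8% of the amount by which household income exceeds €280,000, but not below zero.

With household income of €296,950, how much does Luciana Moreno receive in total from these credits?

€4,400

Child Tax Credit: €296,950 is below the €299,600 cutoff, so the full €4,400 applies.
Childcare Subsidy: €296,950 is at or above €289,100, so the credit is €0.
Retirement Saver's Credit: 8% of the €16,950 excess over €280,000 is €1,356 ≥ base, so the credit is €0.
Total: €4,400 + €0 + €0 = €4,400.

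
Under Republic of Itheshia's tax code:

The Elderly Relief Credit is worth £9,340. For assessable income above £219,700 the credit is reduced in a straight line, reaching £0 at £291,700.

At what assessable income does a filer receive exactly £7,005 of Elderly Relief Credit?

£237,700

£7,005 is 7,005/9,340 of the full £9,340, so 2,335/9,340 of the £72,000 range has been used: income = £219,700 + £72,000 × 2,335/9,340 = £237,700.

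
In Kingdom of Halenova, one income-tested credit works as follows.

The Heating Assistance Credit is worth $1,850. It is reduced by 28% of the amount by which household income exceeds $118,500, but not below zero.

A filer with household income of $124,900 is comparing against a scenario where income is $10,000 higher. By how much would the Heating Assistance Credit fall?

At $124,900 — 28% of the $6,400 excess over $118,500 is $1,792; credit = $1,850 − $1,792 = $58.
At $134,900 — 28% of the $16,400 excess over $118,500 is $4,592 ≥ base, so the credit is $0.
Lost: $58 − $0 = $58.

$58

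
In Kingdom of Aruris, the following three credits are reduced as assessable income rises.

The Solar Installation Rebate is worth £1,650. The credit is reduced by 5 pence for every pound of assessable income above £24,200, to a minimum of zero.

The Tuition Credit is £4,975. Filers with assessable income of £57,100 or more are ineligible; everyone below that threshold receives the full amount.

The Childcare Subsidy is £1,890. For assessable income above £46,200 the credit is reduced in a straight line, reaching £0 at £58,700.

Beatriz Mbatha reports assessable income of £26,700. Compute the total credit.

Solar Installation Rebate: 5% of the £2,500 excess over £24,200 is £125; credit = £1,650 − £125 = £1,525.
Tuition Credit: £26,700 is below the £57,100 cutoff, so the full £4,975 applies.
Childcare Subsidy: £26,700 is at or below the £46,200 threshold, so the full £1,890 applies.
Total: £1,525 + £4,975 + £1,890 = £8,390.

£8,390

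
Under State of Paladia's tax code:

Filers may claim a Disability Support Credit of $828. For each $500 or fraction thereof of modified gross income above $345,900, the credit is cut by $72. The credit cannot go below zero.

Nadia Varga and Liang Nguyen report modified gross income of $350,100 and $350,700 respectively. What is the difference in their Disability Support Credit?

$72

Nadia ($350,100): Disability Support Credit: income exceeds $345,900 by $4,200, which is 9 full-or-partial $500 increments; reduction = 9 × $72 = $648, leaving $180.
Liang ($350,700): Disability Support Credit: income exceeds $345,900 by $4,800, which is 10 full-or-partial $500 increments; reduction = 10 × $72 = $720, leaving $108.
Difference: |$180 − $108| = $72.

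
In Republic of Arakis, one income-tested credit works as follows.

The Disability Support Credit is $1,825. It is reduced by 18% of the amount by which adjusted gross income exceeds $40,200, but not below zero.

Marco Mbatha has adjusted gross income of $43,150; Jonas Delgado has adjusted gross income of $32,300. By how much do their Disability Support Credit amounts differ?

$531

Marco ($43,150): Disability Support Credit: 18% of the $2,950 excess over $40,200 is $531; credit = $1,825 − $531 = $1,294.
Jonas ($32,300): Disability Support Credit: $32,300 is at or below the $40,200 threshold, so the full $1,825 applies.
Difference: |$1,294 − $1,825| = $531.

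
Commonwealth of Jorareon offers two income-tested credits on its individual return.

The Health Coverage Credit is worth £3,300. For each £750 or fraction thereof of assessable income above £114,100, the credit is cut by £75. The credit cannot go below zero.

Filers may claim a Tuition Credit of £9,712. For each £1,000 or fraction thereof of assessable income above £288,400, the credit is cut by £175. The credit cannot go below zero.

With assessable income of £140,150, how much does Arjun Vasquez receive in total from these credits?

£10,387

Health Coverage Credit: income exceeds £114,100 by £26,050, which is 35 full-or-partial £750 increments; reduction = 35 × £75 = £2,625, leaving £675.
Tuition Credit: £140,150 is at or below the £288,400 threshold, so the full £9,712 applies.
Total: £675 + £9,712 = £10,387.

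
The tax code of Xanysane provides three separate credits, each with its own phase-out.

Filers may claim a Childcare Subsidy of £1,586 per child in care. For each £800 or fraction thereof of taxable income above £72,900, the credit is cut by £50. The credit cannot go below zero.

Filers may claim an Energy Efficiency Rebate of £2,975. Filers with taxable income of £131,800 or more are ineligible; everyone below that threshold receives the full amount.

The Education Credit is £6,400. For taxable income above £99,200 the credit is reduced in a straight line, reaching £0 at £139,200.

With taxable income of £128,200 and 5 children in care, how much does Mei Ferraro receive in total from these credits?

£9,165

Childcare Subsidy: base = 5 × £1,586 = £7,930. income exceeds £72,900 by £55,300, which is 70 full-or-partial £800 increments; reduction = 70 × £50 = £3,500, leaving £4,430.
Energy Efficiency Rebate: £128,200 is below the £131,800 cutoff, so the full £2,975 applies.
Education Credit: £128,200 is £29,000 into a £40,000 phase-out range, leaving 11,000/40,000 of the credit: £6,400 × 11,000/40,000 = £1,760.
Total: £4,430 + £2,975 + £1,760 = £9,165.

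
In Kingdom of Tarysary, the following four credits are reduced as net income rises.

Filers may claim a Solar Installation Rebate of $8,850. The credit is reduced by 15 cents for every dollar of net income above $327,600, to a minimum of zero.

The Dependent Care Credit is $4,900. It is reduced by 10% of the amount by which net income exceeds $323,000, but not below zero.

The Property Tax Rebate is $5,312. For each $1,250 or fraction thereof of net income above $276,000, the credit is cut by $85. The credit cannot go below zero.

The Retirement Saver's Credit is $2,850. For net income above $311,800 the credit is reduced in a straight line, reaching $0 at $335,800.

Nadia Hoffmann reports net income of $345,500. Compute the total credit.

$9,367

Solar Installation Rebate: 15% of the $17,900 excess over $327,600 is $2,685; credit = $8,850 − $2,685 = $6,165.
Dependent Care Credit: 10% of the $22,500 excess over $323,000 is $2,250; credit = $4,900 − $2,250 = $2,650.
Property Tax Rebate: income exceeds $276,000 by $69,500, which is 56 full-or-partial $1,250 increments; reduction = 56 × $85 = $4,760, leaving $552.
Retirement Saver's Credit: $345,500 is at or above $335,800, so the credit is $0.
Total: $6,165 + $2,650 + $552 + $0 = $9,367.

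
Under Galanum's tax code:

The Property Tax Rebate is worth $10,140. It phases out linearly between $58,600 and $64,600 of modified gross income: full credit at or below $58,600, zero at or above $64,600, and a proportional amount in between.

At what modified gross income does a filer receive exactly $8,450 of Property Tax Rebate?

$59,600

$8,450 is 8,450/10,140 of the full $10,140, so 1,690/10,140 of the $6,000 range has been used: income = $58,600 + $6,000 × 1,690/10,140 = $59,600.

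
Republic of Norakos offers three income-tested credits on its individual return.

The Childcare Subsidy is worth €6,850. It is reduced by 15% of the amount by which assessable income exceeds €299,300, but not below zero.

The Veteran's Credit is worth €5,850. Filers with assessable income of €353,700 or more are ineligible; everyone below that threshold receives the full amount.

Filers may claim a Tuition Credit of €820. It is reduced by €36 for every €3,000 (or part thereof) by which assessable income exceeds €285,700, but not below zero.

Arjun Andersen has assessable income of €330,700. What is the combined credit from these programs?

Childcare Subsidy: 15% of the €31,400 excess over €299,300 is €4,710; credit = €6,850 − €4,710 = €2,140.
Veteran's Credit: €330,700 is below the €353,700 cutoff, so the full €5,850 applies.
Tuition Credit: income exceeds €285,700 by €45,000, which is 15 full-or-partial €3,000 increments; reduction = 15 × €36 = €540, leaving €280.
Total: €2,140 + €5,850 + €280 = €8,270.

€8,270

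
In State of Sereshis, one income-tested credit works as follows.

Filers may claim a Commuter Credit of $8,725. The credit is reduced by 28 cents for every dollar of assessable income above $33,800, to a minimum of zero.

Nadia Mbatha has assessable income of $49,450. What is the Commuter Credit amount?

$4,343

Commuter Credit: 28% of the $15,650 excess over $33,800 is $4,382; credit = $8,725 − $4,382 = $4,343.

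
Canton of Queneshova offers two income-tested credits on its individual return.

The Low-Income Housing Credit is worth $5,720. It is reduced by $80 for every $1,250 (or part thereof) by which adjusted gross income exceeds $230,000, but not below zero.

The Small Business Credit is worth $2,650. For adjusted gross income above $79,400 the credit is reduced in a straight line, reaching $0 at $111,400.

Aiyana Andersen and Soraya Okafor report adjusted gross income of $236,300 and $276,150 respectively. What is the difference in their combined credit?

Aiyana ($236,300): Low-Income Housing Credit: income exceeds $230,000 by $6,300, which is 6 full-or-partial $1,250 increments; reduction = 6 × $80 = $480, leaving $5,240. Small Business Credit: $236,300 is at or above $111,400, so the credit is $0. total $5,240 + $0 = $5,240
Soraya ($276,150): Low-Income Housing Credit: income exceeds $230,000 by $46,150, which is 37 full-or-partial $1,250 increments; reduction = 37 × $80 = $2,960, leaving $2,760. Small Business Credit: $276,150 is at or above $111,400, so the credit is $0. total $2,760 + $0 = $2,760
Difference: |$5,240 − $2,760| = $2,480.

$2,480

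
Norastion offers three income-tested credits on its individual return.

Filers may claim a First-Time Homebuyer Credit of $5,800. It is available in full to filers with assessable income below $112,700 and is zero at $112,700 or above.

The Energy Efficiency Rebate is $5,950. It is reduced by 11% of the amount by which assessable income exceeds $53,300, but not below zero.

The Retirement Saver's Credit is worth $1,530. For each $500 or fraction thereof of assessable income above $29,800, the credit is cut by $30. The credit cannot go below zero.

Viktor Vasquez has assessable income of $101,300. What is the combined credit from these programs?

First-Time Homebuyer Credit: $101,300 is below the $112,700 cutoff, so the full $5,800 applies.
Energy Efficiency Rebate: 11% of the $48,000 excess over $53,300 is $5,280; credit = $5,950 − $5,280 = $670.
Retirement Saver's Credit: income exceeds $29,800 by $71,500 → 143 increments × $30 = $4,290 ≥ base, so the credit is $0.
Total: $5,800 + $670 + $0 = $6,470.

$6,470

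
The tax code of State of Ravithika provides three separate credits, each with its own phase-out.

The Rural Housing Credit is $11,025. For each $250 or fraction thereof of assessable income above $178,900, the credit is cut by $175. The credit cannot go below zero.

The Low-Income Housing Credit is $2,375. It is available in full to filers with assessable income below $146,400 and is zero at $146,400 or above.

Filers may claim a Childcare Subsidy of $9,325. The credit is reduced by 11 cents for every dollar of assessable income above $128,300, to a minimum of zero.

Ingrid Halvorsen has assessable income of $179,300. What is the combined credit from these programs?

Rural Housing Credit: income exceeds $178,900 by $400, which is 2 full-or-partial $250 increments; reduction = 2 × $175 = $350, leaving $10,675.
Low-Income Housing Credit: $179,300 meets or exceeds the $146,400 cutoff, so the credit is $0.
Childcare Subsidy: 11% of the $51,000 excess over $128,300 is $5,610; credit = $9,325 − $5,610 = $3,715.
Total: $10,675 + $0 + $3,715 = $14,390.

$14,390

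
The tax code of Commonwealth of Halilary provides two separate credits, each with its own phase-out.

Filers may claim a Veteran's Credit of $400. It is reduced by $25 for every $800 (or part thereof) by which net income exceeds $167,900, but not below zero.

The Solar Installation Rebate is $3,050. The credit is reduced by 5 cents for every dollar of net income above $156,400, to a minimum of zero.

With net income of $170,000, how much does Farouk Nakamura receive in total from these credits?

Veteran's Credit: income exceeds $167,900 by $2,100, which is 3 full-or-partial $800 increments; reduction = 3 × $25 = $75, leaving $325.
Solar Installation Rebate: 5% of the $13,600 excess over $156,400 is $680; credit = $3,050 − $680 = $2,370.
Total: $325 + $2,370 = $2,695.

$2,695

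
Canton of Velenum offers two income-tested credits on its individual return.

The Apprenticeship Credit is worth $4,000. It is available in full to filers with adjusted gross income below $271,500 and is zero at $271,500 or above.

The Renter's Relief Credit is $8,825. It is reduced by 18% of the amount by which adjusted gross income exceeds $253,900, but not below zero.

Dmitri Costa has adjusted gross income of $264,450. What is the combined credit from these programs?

$10,926

Apprenticeship Credit: $264,450 is below the $271,500 cutoff, so the full $4,000 applies.
Renter's Relief Credit: 18% of the $10,550 excess over $253,900 is $1,899; credit = $8,825 − $1,899 = $6,926.
Total: $4,000 + $6,926 = $10,926.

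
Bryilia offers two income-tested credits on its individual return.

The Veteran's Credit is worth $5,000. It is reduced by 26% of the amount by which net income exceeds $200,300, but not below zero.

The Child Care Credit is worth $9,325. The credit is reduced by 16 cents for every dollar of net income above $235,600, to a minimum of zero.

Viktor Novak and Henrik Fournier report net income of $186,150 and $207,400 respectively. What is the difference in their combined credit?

$1,846

Viktor ($186,150): Veteran's Credit: $186,150 is at or below the $200,300 threshold, so the full $5,000 applies. Child Care Credit: $186,150 is at or below the $235,600 threshold, so the full $9,325 applies. total $5,000 + $9,325 = $14,325
Henrik ($207,400): Veteran's Credit: 26% of the $7,100 excess over $200,300 is $1,846; credit = $5,000 − $1,846 = $3,154. Child Care Credit: $207,400 is at or below the $235,600 threshold, so the full $9,325 applies. total $3,154 + $9,325 = $12,479
Difference: |$14,325 − $12,479| = $1,846.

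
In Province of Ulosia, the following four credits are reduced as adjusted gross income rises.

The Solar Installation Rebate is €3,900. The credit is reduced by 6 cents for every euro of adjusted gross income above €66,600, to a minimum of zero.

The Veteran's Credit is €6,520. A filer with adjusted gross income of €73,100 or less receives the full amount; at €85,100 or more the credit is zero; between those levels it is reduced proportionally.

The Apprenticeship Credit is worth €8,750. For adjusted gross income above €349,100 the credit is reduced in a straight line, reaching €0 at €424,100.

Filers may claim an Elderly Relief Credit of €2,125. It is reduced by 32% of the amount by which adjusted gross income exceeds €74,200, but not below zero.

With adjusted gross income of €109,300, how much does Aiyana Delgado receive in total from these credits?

€10,088

Solar Installation Rebate: 6% of the €42,700 excess over €66,600 is €2,562; credit = €3,900 − €2,562 = €1,338.
Veteran's Credit: €109,300 is at or above €85,100, so the credit is €0.
Apprenticeship Credit: €109,300 is at or below the €349,100 threshold, so the full €8,750 applies.
Elderly Relief Credit: 32% of the €35,100 excess over €74,200 is €11,232 ≥ base, so the credit is €0.
Total: €1,338 + €0 + €8,750 + €0 = €10,088.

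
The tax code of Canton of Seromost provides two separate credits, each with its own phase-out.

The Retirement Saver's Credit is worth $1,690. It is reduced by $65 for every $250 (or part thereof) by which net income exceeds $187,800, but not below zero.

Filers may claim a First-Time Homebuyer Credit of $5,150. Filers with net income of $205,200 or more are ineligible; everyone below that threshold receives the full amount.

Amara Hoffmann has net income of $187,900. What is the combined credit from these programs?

$6,775

Retirement Saver's Credit: income exceeds $187,800 by $100, which is 1 full-or-partial $250 increment; reduction = 1 × $65 = $65, leaving $1,625.
First-Time Homebuyer Credit: $187,900 is below the $205,200 cutoff, so the full $5,150 applies.
Total: $1,625 + $5,150 = $6,775.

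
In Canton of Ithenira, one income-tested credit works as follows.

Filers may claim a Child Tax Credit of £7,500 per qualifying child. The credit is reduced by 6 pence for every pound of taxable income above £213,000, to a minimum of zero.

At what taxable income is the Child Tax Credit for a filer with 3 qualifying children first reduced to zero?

£588,000

Full credit = 3 × £7,500 = £22,500.
The credit falls by 6% of each pound above £213,000, so it reaches zero when the excess is £22,500 / 6% = £375,000: income = £213,000 + £375,000 = £588,000.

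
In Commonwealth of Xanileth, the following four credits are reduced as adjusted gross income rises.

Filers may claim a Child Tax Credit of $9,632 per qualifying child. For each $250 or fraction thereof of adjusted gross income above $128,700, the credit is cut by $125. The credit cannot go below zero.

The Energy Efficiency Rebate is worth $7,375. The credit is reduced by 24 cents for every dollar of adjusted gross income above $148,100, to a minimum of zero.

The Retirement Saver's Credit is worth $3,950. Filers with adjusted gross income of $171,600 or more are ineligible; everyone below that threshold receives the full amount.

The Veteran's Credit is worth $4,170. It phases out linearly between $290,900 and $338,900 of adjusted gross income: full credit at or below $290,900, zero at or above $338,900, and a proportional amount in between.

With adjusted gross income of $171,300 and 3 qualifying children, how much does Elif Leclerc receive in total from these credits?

Child Tax Credit: base = 3 × $9,632 = $28,896. income exceeds $128,700 by $42,600, which is 171 full-or-partial $250 increments; reduction = 171 × $125 = $21,375, leaving $7,521.
Energy Efficiency Rebate: 24% of the $23,200 excess over $148,100 is $5,568; credit = $7,375 − $5,568 = $1,807.
Retirement Saver's Credit: $171,300 is below the $171,600 cutoff, so the full $3,950 applies.
Veteran's Credit: $171,300 is at or below the $290,900 threshold, so the full $4,170 applies.
Total: $7,521 + $1,807 + $3,950 + $4,170 = $17,448.

$17,448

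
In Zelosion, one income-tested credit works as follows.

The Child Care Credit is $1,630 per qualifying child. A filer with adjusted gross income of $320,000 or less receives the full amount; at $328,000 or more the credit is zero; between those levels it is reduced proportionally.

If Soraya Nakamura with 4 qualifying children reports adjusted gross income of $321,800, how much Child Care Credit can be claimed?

$5,053

Child Care Credit: base = 4 × $1,630 = $6,520. $321,800 is $1,800 into a $8,000 phase-out range, leaving 6,200/8,000 of the credit: $6,520 × 6,200/8,000 = $5,053.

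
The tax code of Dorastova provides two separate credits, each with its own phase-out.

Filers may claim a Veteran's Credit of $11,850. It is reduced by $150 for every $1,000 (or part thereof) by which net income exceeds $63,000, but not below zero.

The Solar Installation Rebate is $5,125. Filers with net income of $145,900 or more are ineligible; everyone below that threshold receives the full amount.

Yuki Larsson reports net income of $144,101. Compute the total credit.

Veteran's Credit: income exceeds $63,000 by $81,101 → 82 increments × $150 = $12,300 ≥ base, so the credit is $0.
Solar Installation Rebate: $144,101 is below the $145,900 cutoff, so the full $5,125 applies.
Total: $0 + $5,125 = $5,125.

$5,125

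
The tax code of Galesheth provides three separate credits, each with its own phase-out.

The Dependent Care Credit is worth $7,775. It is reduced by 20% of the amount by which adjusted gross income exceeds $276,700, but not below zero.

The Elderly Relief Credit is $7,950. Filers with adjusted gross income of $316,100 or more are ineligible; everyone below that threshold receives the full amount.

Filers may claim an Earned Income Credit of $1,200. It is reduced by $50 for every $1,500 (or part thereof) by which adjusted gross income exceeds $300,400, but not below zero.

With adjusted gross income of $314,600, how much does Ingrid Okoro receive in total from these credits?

$8,845

Dependent Care Credit: 20% of the $37,900 excess over $276,700 is $7,580; credit = $7,775 − $7,580 = $195.
Elderly Relief Credit: $314,600 is below the $316,100 cutoff, so the full $7,950 applies.
Earned Income Credit: income exceeds $300,400 by $14,200, which is 10 full-or-partial $1,500 increments; reduction = 10 × $50 = $500, leaving $700.
Total: $195 + $7,950 + $700 = $8,845.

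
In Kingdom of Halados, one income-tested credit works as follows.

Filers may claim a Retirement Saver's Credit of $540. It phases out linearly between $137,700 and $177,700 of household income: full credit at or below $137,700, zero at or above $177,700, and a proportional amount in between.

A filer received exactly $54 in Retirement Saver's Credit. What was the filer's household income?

$54 is 54/540 of the full $540, so 486/540 of the $40,000 range has been used: income = $137,700 + $40,000 × 486/540 = $173,700.

$173,700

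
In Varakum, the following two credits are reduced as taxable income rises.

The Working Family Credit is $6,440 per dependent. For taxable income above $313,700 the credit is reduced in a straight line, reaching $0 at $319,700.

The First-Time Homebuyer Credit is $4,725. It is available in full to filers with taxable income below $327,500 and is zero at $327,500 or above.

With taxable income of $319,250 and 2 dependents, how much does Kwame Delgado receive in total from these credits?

Working Family Credit: base = 2 × $6,440 = $12,880. $319,250 is $5,550 into a $6,000 phase-out range, leaving 450/6,000 of the credit: $12,880 × 450/6,000 = $966.
First-Time Homebuyer Credit: $319,250 is below the $327,500 cutoff, so the full $4,725 applies.
Total: $966 + $4,725 = $5,691.

$5,691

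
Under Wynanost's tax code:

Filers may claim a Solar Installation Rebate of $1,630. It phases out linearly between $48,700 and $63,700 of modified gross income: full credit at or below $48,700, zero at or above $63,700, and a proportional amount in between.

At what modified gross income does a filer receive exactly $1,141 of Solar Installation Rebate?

$1,141 is 1,141/1,630 of the full $1,630, so 489/1,630 of the $15,000 range has been used: income = $48,700 + $15,000 × 489/1,630 = $53,200.

$53,200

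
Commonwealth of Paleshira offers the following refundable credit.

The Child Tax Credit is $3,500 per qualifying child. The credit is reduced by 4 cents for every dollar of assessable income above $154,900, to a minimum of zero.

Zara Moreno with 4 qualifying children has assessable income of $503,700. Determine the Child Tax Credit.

Child Tax Credit: base = 4 × $3,500 = $14,000. 4% of the $348,800 excess over $154,900 is $13,952; credit = $14,000 − $13,952 = $48.

$48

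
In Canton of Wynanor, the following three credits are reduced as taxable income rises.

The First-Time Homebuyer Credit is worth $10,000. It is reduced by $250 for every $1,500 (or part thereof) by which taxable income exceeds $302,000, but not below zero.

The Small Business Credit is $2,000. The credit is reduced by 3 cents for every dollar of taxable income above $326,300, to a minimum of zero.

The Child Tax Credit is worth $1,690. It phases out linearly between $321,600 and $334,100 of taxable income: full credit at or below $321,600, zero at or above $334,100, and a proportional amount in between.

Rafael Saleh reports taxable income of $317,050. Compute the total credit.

First-Time Homebuyer Credit: income exceeds $302,000 by $15,050, which is 11 full-or-partial $1,500 increments; reduction = 11 × $250 = $2,750, leaving $7,250.
Small Business Credit: $317,050 is at or below the $326,300 threshold, so the full $2,000 applies.
Child Tax Credit: $317,050 is at or below the $321,600 threshold, so the full $1,690 applies.
Total: $7,250 + $2,000 + $1,690 = $10,940.

$10,940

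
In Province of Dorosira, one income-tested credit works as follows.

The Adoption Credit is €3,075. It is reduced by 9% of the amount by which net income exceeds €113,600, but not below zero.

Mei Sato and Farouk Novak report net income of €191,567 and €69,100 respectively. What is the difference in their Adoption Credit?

€3,075

Mei (€191,567): Adoption Credit: 9% of the €77,967 excess over €113,600 is €7,017.03 ≥ base, so the credit is €0.
Farouk (€69,100): Adoption Credit: €69,100 is at or below the €113,600 threshold, so the full €3,075 applies.
Difference: |€0 − €3,075| = €3,075.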